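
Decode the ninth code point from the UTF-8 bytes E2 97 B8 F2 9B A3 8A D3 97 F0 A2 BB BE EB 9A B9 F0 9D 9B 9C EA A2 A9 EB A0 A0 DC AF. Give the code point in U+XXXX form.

U+072F

Offset 0: leading byte 0xE2 = 11100010 → 3-byte char #1 = E2 97 B8.
Offset 3: leading byte 0xF2 = 11110010 → 4-byte char #2 = F2 9B A3 8A.
Offset 7: leading byte 0xD3 = 11010011 → 2-byte char #3 = D3 97.
Offset 9: leading byte 0xF0 = 11110000 → 4-byte char #4 = F0 A2 BB BE.
Offset 13: leading byte 0xEB = 11101011 → 3-byte char #5 = EB 9A B9.
Offset 16: leading byte 0xF0 = 11110000 → 4-byte char #6 = F0 9D 9B 9C.
Offset 20: leading byte 0xEA = 11101010 → 3-byte char #7 = EA A2 A9.
Offset 23: leading byte 0xEB = 11101011 → 3-byte char #8 = EB A0 A0.
Offset 26: leading byte 0xDC = 11011100 → 2-byte char #9 = DC AF.
Leading byte 0xDC = 11011100 matches 110xxxxx → 2-byte sequence.
Byte 1: 0xDC = 11011100, payload 11100 (5 bits).
Byte 2: 0xAF = 10101111 (10xxxxxx ✓), payload 101111.
Concatenate: 11100101111 = 0x72F (11 bits → U+072F).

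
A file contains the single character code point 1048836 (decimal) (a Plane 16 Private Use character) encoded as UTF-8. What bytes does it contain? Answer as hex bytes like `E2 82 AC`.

F4 80 84 84

U+100104 = 0x100104 = 1048836 decimal. In range U+10000–U+10FFFF → 4-byte form: 11110xxx 10xxxxxx 10xxxxxx 10xxxxxx.
Binary (21 bits): 100000000000100000100.
Split 3+6+6+6: 100 | 000000 | 000100 | 000100.
Byte 1: 11110100 = 0xF4.
Byte 2: 10000000 = 0x80.
Byte 3: 10000100 = 0x84.
Byte 4: 10000100 = 0x84.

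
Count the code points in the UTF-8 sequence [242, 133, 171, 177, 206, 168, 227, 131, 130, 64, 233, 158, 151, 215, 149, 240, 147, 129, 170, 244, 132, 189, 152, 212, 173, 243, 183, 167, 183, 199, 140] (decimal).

Byte at offset 0: 0xF2 = 11110010 → 4-byte char (#1). Advance 4.
Byte at offset 4: 0xCE = 11001110 → 2-byte char (#2). Advance 2.
Byte at offset 6: 0xE3 = 11100011 → 3-byte char (#3). Advance 3.
Byte at offset 9: 0x40 = 01000000 → 1-byte char (#4). Advance 1.
Byte at offset 10: 0xE9 = 11101001 → 3-byte char (#5). Advance 3.
Byte at offset 13: 0xD7 = 11010111 → 2-byte char (#6). Advance 2.
Byte at offset 15: 0xF0 = 11110000 → 4-byte char (#7). Advance 4.
Byte at offset 19: 0xF4 = 11110100 → 4-byte char (#8). Advance 4.
Byte at offset 23: 0xD4 = 11010100 → 2-byte char (#9). Advance 2.
Byte at offset 25: 0xF3 = 11110011 → 4-byte char (#10). Advance 4.
Byte at offset 29: 0xC7 = 11000111 → 2-byte char (#11). Advance 2.
Reached end at offset 31 after 11 code points.

11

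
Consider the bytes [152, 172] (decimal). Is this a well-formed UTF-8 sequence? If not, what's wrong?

invalid (continuation byte with no leading byte)

Byte 0x98 = 10011000 has the form 10xxxxxx — a continuation byte — but there is no preceding leading byte.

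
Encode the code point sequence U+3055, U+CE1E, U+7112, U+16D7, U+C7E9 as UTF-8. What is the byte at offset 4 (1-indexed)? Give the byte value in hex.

1-indexed offset 4 is 0-indexed offset 3.
U+3055 → 3-byte form E3 81 95 at offsets 0–2.
U+CE1E → 3-byte form EC B8 9E at offsets 3–5.
Offset 3 falls in char 2's range; it's byte 1 of EC B8 9E = 0xEC.

0xEC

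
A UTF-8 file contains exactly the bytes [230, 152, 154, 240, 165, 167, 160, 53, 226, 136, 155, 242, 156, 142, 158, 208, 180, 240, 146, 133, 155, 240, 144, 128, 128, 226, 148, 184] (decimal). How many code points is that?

9

Byte at offset 0: 0xE6 = 11100110 → 3-byte char (#1). Advance 3.
Byte at offset 3: 0xF0 = 11110000 → 4-byte char (#2). Advance 4.
Byte at offset 7: 0x35 = 00110101 → 1-byte char (#3). Advance 1.
Byte at offset 8: 0xE2 = 11100010 → 3-byte char (#4). Advance 3.
Byte at offset 11: 0xF2 = 11110010 → 4-byte char (#5). Advance 4.
Byte at offset 15: 0xD0 = 11010000 → 2-byte char (#6). Advance 2.
Byte at offset 17: 0xF0 = 11110000 → 4-byte char (#7). Advance 4.
Byte at offset 21: 0xF0 = 11110000 → 4-byte char (#8). Advance 4.
Byte at offset 25: 0xE2 = 11100010 → 3-byte char (#9). Advance 3.
Reached end at offset 28 after 9 code points.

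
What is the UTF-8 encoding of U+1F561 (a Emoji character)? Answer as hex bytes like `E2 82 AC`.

U+1F561 = 0x1F561 = 128353 decimal. In range U+10000–U+10FFFF → 4-byte form: 11110xxx 10xxxxxx 10xxxxxx 10xxxxxx.
Binary (21 bits): 000011111010101100001.
Split 3+6+6+6: 000 | 011111 | 010101 | 100001.
Byte 1: 11110000 = 0xF0.
Byte 2: 10011111 = 0x9F.
Byte 3: 10010101 = 0x95.
Byte 4: 10100001 = 0xA1.

F0 9F 95 A1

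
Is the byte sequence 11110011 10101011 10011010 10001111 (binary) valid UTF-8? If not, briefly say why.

valid

Leading byte 0xF3 = 11110011 → 4-byte form.
Continuation bytes 0xAB=10101011, 0x9A=10011010, 0x8F=10001111 all match 10xxxxxx.
Decoded value 0xEB68F is ≥ 0x10000 (shortest form) and not a surrogate.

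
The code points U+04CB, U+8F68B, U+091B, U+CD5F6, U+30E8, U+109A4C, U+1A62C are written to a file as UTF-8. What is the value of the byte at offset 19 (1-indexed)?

1-indexed offset 19 is 0-indexed offset 18.
U+04CB → 2-byte form D3 8B at offsets 0–1.
U+8F68B → 4-byte form F2 8F 9A 8B at offsets 2–5.
U+091B → 3-byte form E0 A4 9B at offsets 6–8.
U+CD5F6 → 4-byte form F3 8D 97 B6 at offsets 9–12.
U+30E8 → 3-byte form E3 83 A8 at offsets 13–15.
U+109A4C → 4-byte form F4 89 A9 8C at offsets 16–19.
Offset 18 falls in char 6's range; it's byte 3 of F4 89 A9 8C = 0xA9.

0xA9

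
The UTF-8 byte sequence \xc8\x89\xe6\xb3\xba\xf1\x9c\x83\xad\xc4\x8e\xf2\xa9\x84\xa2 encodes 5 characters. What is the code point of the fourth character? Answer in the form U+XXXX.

U+010E

Offset 0: leading byte 0xC8 = 11001000 → 2-byte char #1 = C8 89.
Offset 2: leading byte 0xE6 = 11100110 → 3-byte char #2 = E6 B3 BA.
Offset 5: leading byte 0xF1 = 11110001 → 4-byte char #3 = F1 9C 83 AD.
Offset 9: leading byte 0xC4 = 11000100 → 2-byte char #4 = C4 8E.
Leading byte 0xC4 = 11000100 matches 110xxxxx → 2-byte sequence.
Byte 1: 0xC4 = 11000100, payload 00100 (5 bits).
Byte 2: 0x8E = 10001110 (10xxxxxx ✓), payload 001110.
Concatenate: 00100001110 = 0x10E (11 bits → U+010E).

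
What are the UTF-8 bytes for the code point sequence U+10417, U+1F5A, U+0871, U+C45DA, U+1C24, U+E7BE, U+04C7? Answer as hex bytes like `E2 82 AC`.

F0 90 90 97 E1 BD 9A E0 A1 B1 F3 84 97 9A E1 B0 A4 EE 9E BE D3 87

U+10417: 4-byte form → F0 90 90 97.
U+1F5A: 3-byte form → E1 BD 9A.
U+0871: 3-byte form → E0 A1 B1.
U+C45DA: 4-byte form → F3 84 97 9A.
U+1C24: 3-byte form → E1 B0 A4.
U+E7BE: 3-byte form → EE 9E BE.
U+04C7: 2-byte form → D3 87.
Concatenated (22 bytes): F0 90 90 97 E1 BD 9A E0 A1 B1 F3 84 97 9A E1 B0 A4 EE 9E BE D3 87.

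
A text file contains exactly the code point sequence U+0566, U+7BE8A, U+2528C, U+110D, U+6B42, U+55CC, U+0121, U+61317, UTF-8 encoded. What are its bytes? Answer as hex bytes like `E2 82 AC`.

D5 A6 F1 BB BA 8A F0 A5 8A 8C E1 84 8D E6 AD 82 E5 97 8C C4 A1 F1 A1 8C 97

U+0566: 2-byte form → D5 A6.
U+7BE8A: 4-byte form → F1 BB BA 8A.
U+2528C: 4-byte form → F0 A5 8A 8C.
U+110D: 3-byte form → E1 84 8D.
U+6B42: 3-byte form → E6 AD 82.
U+55CC: 3-byte form → E5 97 8C.
U+0121: 2-byte form → C4 A1.
U+61317: 4-byte form → F1 A1 8C 97.
Concatenated (25 bytes): D5 A6 F1 BB BA 8A F0 A5 8A 8C E1 84 8D E6 AD 82 E5 97 8C C4 A1 F1 A1 8C 97.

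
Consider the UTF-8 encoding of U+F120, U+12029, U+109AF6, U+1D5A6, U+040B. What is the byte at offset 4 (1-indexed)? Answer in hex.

1-indexed offset 4 is 0-indexed offset 3.
U+F120 → 3-byte form EF 84 A0 at offsets 0–2.
U+12029 → 4-byte form F0 92 80 A9 at offsets 3–6.
Offset 3 falls in char 2's range; it's byte 1 of F0 92 80 A9 = 0xF0.

0xF0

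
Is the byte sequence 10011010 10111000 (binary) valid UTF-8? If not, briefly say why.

invalid (continuation byte with no leading byte)

Byte 0x9A = 10011010 has the form 10xxxxxx — a continuation byte — but there is no preceding leading byte.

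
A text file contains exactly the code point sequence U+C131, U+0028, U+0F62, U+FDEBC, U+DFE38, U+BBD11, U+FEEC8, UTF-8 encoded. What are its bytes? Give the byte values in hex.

EC 84 B1 28 E0 BD A2 F3 BD BA BC F3 9F B8 B8 F2 BB B4 91 F3 BE BB 88

U+C131: 3-byte form → EC 84 B1.
U+0028: 1-byte form → 28.
U+0F62: 3-byte form → E0 BD A2.
U+FDEBC: 4-byte form → F3 BD BA BC.
U+DFE38: 4-byte form → F3 9F B8 B8.
U+BBD11: 4-byte form → F2 BB B4 91.
U+FEEC8: 4-byte form → F3 BE BB 88.
Concatenated (23 bytes): EC 84 B1 28 E0 BD A2 F3 BD BA BC F3 9F B8 B8 F2 BB B4 91 F3 BE BB 88.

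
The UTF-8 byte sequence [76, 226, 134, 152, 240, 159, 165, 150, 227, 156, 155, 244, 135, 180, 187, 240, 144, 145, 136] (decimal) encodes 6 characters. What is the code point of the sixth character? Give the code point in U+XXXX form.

Offset 0: leading byte 0x4C = 01001100 → 1-byte char #1 = 4C.
Offset 1: leading byte 0xE2 = 11100010 → 3-byte char #2 = E2 86 98.
Offset 4: leading byte 0xF0 = 11110000 → 4-byte char #3 = F0 9F A5 96.
Offset 8: leading byte 0xE3 = 11100011 → 3-byte char #4 = E3 9C 9B.
Offset 11: leading byte 0xF4 = 11110100 → 4-byte char #5 = F4 87 B4 BB.
Offset 15: leading byte 0xF0 = 11110000 → 4-byte char #6 = F0 90 91 88.
Leading byte 0xF0 = 11110000 matches 11110xxx → 4-byte sequence.
Byte 1: 0xF0 = 11110000, payload 000 (3 bits).
Byte 2: 0x90 = 10010000 (10xxxxxx ✓), payload 010000.
Byte 3: 0x91 = 10010001 (10xxxxxx ✓), payload 010001.
Byte 4: 0x88 = 10001000 (10xxxxxx ✓), payload 001000.
Concatenate: 000010000010001001000 = 0x10448 (21 bits → U+10448).

U+10448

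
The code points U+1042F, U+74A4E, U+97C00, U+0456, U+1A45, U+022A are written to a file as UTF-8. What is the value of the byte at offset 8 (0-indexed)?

U+1042F → 4-byte form F0 90 90 AF at offsets 0–3.
U+74A4E → 4-byte form F1 B4 A9 8E at offsets 4–7.
U+97C00 → 4-byte form F2 97 B0 80 at offsets 8–11.
Offset 8 falls in char 3's range; it's byte 1 of F2 97 B0 80 = 0xF2.

0xF2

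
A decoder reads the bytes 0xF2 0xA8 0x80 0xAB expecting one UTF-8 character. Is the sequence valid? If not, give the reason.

valid

Leading byte 0xF2 = 11110010 → 4-byte form.
Continuation bytes 0xA8=10101000, 0x80=10000000, 0xAB=10101011 all match 10xxxxxx.
Decoded value 0xA802B is ≥ 0x10000 (shortest form) and not a surrogate.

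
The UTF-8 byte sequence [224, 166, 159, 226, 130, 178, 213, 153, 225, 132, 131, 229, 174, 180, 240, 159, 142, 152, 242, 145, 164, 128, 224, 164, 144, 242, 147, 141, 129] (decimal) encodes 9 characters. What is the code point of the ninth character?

U+93341

Offset 0: leading byte 0xE0 = 11100000 → 3-byte char #1 = E0 A6 9F.
Offset 3: leading byte 0xE2 = 11100010 → 3-byte char #2 = E2 82 B2.
Offset 6: leading byte 0xD5 = 11010101 → 2-byte char #3 = D5 99.
Offset 8: leading byte 0xE1 = 11100001 → 3-byte char #4 = E1 84 83.
Offset 11: leading byte 0xE5 = 11100101 → 3-byte char #5 = E5 AE B4.
Offset 14: leading byte 0xF0 = 11110000 → 4-byte char #6 = F0 9F 8E 98.
Offset 18: leading byte 0xF2 = 11110010 → 4-byte char #7 = F2 91 A4 80.
Offset 22: leading byte 0xE0 = 11100000 → 3-byte char #8 = E0 A4 90.
Offset 25: leading byte 0xF2 = 11110010 → 4-byte char #9 = F2 93 8D 81.
Leading byte 0xF2 = 11110010 matches 11110xxx → 4-byte sequence.
Byte 1: 0xF2 = 11110010, payload 010 (3 bits).
Byte 2: 0x93 = 10010011 (10xxxxxx ✓), payload 010011.
Byte 3: 0x8D = 10001101 (10xxxxxx ✓), payload 001101.
Byte 4: 0x81 = 10000001 (10xxxxxx ✓), payload 000001.
Concatenate: 010010011001101000001 = 0x93341 (21 bits → U+93341).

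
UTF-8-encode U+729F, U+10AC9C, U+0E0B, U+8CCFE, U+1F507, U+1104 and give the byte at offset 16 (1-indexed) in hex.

0x9F

1-indexed offset 16 is 0-indexed offset 15.
U+729F → 3-byte form E7 8A 9F at offsets 0–2.
U+10AC9C → 4-byte form F4 8A B2 9C at offsets 3–6.
U+0E0B → 3-byte form E0 B8 8B at offsets 7–9.
U+8CCFE → 4-byte form F2 8C B3 BE at offsets 10–13.
U+1F507 → 4-byte form F0 9F 94 87 at offsets 14–17.
Offset 15 falls in char 5's range; it's byte 2 of F0 9F 94 87 = 0x9F.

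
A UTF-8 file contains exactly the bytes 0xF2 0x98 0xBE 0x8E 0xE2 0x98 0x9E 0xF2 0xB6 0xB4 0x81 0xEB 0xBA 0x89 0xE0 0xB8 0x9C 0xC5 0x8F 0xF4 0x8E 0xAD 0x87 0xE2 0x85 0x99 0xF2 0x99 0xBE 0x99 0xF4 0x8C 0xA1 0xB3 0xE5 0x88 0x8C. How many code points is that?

Byte at offset 0: 0xF2 = 11110010 → 4-byte char (#1). Advance 4.
Byte at offset 4: 0xE2 = 11100010 → 3-byte char (#2). Advance 3.
Byte at offset 7: 0xF2 = 11110010 → 4-byte char (#3). Advance 4.
Byte at offset 11: 0xEB = 11101011 → 3-byte char (#4). Advance 3.
Byte at offset 14: 0xE0 = 11100000 → 3-byte char (#5). Advance 3.
Byte at offset 17: 0xC5 = 11000101 → 2-byte char (#6). Advance 2.
Byte at offset 19: 0xF4 = 11110100 → 4-byte char (#7). Advance 4.
Byte at offset 23: 0xE2 = 11100010 → 3-byte char (#8). Advance 3.
Byte at offset 26: 0xF2 = 11110010 → 4-byte char (#9). Advance 4.
Byte at offset 30: 0xF4 = 11110100 → 4-byte char (#10). Advance 4.
Byte at offset 34: 0xE5 = 11100101 → 3-byte char (#11). Advance 3.
Reached end at offset 37 after 11 code points.

11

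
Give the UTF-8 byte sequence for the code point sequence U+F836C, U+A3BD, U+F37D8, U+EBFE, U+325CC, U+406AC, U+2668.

F3 B8 8D AC EA 8E BD F3 B3 9F 98 EE AF BE F0 B2 97 8C F1 80 9A AC E2 99 A8

U+F836C: 4-byte form → F3 B8 8D AC.
U+A3BD: 3-byte form → EA 8E BD.
U+F37D8: 4-byte form → F3 B3 9F 98.
U+EBFE: 3-byte form → EE AF BE.
U+325CC: 4-byte form → F0 B2 97 8C.
U+406AC: 4-byte form → F1 80 9A AC.
U+2668: 3-byte form → E2 99 A8.
Concatenated (25 bytes): F3 B8 8D AC EA 8E BD F3 B3 9F 98 EE AF BE F0 B2 97 8C F1 80 9A AC E2 99 A8.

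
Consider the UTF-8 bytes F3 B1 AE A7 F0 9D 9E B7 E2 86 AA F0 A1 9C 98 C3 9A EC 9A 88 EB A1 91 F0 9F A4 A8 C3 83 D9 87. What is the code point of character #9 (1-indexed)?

U+00C3

Offset 0: leading byte 0xF3 = 11110011 → 4-byte char #1 = F3 B1 AE A7.
Offset 4: leading byte 0xF0 = 11110000 → 4-byte char #2 = F0 9D 9E B7.
Offset 8: leading byte 0xE2 = 11100010 → 3-byte char #3 = E2 86 AA.
Offset 11: leading byte 0xF0 = 11110000 → 4-byte char #4 = F0 A1 9C 98.
Offset 15: leading byte 0xC3 = 11000011 → 2-byte char #5 = C3 9A.
Offset 17: leading byte 0xEC = 11101100 → 3-byte char #6 = EC 9A 88.
Offset 20: leading byte 0xEB = 11101011 → 3-byte char #7 = EB A1 91.
Offset 23: leading byte 0xF0 = 11110000 → 4-byte char #8 = F0 9F A4 A8.
Offset 27: leading byte 0xC3 = 11000011 → 2-byte char #9 = C3 83.
Leading byte 0xC3 = 11000011 matches 110xxxxx → 2-byte sequence.
Byte 1: 0xC3 = 11000011, payload 00011 (5 bits).
Byte 2: 0x83 = 10000011 (10xxxxxx ✓), payload 000011.
Concatenate: 00011000011 = 0xC3 (11 bits → U+00C3).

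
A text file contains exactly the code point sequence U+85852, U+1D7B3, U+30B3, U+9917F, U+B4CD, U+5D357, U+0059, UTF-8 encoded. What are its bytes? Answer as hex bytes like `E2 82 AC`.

F2 85 A1 92 F0 9D 9E B3 E3 82 B3 F2 99 85 BF EB 93 8D F1 9D 8D 97 59

U+85852: 4-byte form → F2 85 A1 92.
U+1D7B3: 4-byte form → F0 9D 9E B3.
U+30B3: 3-byte form → E3 82 B3.
U+9917F: 4-byte form → F2 99 85 BF.
U+B4CD: 3-byte form → EB 93 8D.
U+5D357: 4-byte form → F1 9D 8D 97.
U+0059: 1-byte form → 59.
Concatenated (23 bytes): F2 85 A1 92 F0 9D 9E B3 E3 82 B3 F2 99 85 BF EB 93 8D F1 9D 8D 97 59.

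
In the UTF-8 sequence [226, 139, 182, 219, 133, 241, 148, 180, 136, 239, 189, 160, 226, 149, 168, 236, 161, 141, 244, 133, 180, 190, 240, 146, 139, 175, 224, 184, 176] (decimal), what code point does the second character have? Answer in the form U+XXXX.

U+06C5

Offset 0: leading byte 0xE2 = 11100010 → 3-byte char #1 = E2 8B B6.
Offset 3: leading byte 0xDB = 11011011 → 2-byte char #2 = DB 85.
Leading byte 0xDB = 11011011 matches 110xxxxx → 2-byte sequence.
Byte 1: 0xDB = 11011011, payload 11011 (5 bits).
Byte 2: 0x85 = 10000101 (10xxxxxx ✓), payload 000101.
Concatenate: 11011000101 = 0x6C5 (11 bits → U+06C5).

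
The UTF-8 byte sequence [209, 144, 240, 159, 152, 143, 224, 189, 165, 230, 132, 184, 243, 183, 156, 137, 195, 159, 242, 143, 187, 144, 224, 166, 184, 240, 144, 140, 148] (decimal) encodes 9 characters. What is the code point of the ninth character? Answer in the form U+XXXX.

U+10314

Offset 0: leading byte 0xD1 = 11010001 → 2-byte char #1 = D1 90.
Offset 2: leading byte 0xF0 = 11110000 → 4-byte char #2 = F0 9F 98 8F.
Offset 6: leading byte 0xE0 = 11100000 → 3-byte char #3 = E0 BD A5.
Offset 9: leading byte 0xE6 = 11100110 → 3-byte char #4 = E6 84 B8.
Offset 12: leading byte 0xF3 = 11110011 → 4-byte char #5 = F3 B7 9C 89.
Offset 16: leading byte 0xC3 = 11000011 → 2-byte char #6 = C3 9F.
Offset 18: leading byte 0xF2 = 11110010 → 4-byte char #7 = F2 8F BB 90.
Offset 22: leading byte 0xE0 = 11100000 → 3-byte char #8 = E0 A6 B8.
Offset 25: leading byte 0xF0 = 11110000 → 4-byte char #9 = F0 90 8C 94.
Leading byte 0xF0 = 11110000 matches 11110xxx → 4-byte sequence.
Byte 1: 0xF0 = 11110000, payload 000 (3 bits).
Byte 2: 0x90 = 10010000 (10xxxxxx ✓), payload 010000.
Byte 3: 0x8C = 10001100 (10xxxxxx ✓), payload 001100.
Byte 4: 0x94 = 10010100 (10xxxxxx ✓), payload 010100.
Concatenate: 000010000001100010100 = 0x10314 (21 bits → U+10314).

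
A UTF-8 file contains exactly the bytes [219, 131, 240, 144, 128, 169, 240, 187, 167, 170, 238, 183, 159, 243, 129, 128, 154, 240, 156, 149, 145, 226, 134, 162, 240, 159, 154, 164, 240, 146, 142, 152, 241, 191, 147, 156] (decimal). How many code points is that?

Byte at offset 0: 0xDB = 11011011 → 2-byte char (#1). Advance 2.
Byte at offset 2: 0xF0 = 11110000 → 4-byte char (#2). Advance 4.
Byte at offset 6: 0xF0 = 11110000 → 4-byte char (#3). Advance 4.
Byte at offset 10: 0xEE = 11101110 → 3-byte char (#4). Advance 3.
Byte at offset 13: 0xF3 = 11110011 → 4-byte char (#5). Advance 4.
Byte at offset 17: 0xF0 = 11110000 → 4-byte char (#6). Advance 4.
Byte at offset 21: 0xE2 = 11100010 → 3-byte char (#7). Advance 3.
Byte at offset 24: 0xF0 = 11110000 → 4-byte char (#8). Advance 4.
Byte at offset 28: 0xF0 = 11110000 → 4-byte char (#9). Advance 4.
Byte at offset 32: 0xF1 = 11110001 → 4-byte char (#10). Advance 4.
Reached end at offset 36 after 10 code points.

10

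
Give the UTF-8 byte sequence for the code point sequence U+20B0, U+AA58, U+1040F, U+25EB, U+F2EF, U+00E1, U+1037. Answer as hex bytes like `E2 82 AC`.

E2 82 B0 EA A9 98 F0 90 90 8F E2 97 AB EF 8B AF C3 A1 E1 80 B7

U+20B0: 3-byte form → E2 82 B0.
U+AA58: 3-byte form → EA A9 98.
U+1040F: 4-byte form → F0 90 90 8F.
U+25EB: 3-byte form → E2 97 AB.
U+F2EF: 3-byte form → EF 8B AF.
U+00E1: 2-byte form → C3 A1.
U+1037: 3-byte form → E1 80 B7.
Concatenated (21 bytes): E2 82 B0 EA A9 98 F0 90 90 8F E2 97 AB EF 8B AF C3 A1 E1 80 B7.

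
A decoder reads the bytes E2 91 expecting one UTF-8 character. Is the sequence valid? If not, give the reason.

Leading byte 0xE2 = 11100010 → 3-byte form, but only 2 bytes are present.

invalid (sequence truncated)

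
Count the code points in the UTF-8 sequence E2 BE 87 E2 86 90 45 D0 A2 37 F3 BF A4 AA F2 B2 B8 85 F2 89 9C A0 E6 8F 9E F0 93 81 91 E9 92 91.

11

Byte at offset 0: 0xE2 = 11100010 → 3-byte char (#1). Advance 3.
Byte at offset 3: 0xE2 = 11100010 → 3-byte char (#2). Advance 3.
Byte at offset 6: 0x45 = 01000101 → 1-byte char (#3). Advance 1.
Byte at offset 7: 0xD0 = 11010000 → 2-byte char (#4). Advance 2.
Byte at offset 9: 0x37 = 00110111 → 1-byte char (#5). Advance 1.
Byte at offset 10: 0xF3 = 11110011 → 4-byte char (#6). Advance 4.
Byte at offset 14: 0xF2 = 11110010 → 4-byte char (#7). Advance 4.
Byte at offset 18: 0xF2 = 11110010 → 4-byte char (#8). Advance 4.
Byte at offset 22: 0xE6 = 11100110 → 3-byte char (#9). Advance 3.
Byte at offset 25: 0xF0 = 11110000 → 4-byte char (#10). Advance 4.
Byte at offset 29: 0xE9 = 11101001 → 3-byte char (#11). Advance 3.
Reached end at offset 32 after 11 code points.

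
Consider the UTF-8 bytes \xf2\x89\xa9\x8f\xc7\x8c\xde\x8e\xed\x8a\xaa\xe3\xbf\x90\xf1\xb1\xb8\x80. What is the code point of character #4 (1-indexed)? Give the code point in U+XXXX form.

Offset 0: leading byte 0xF2 = 11110010 → 4-byte char #1 = F2 89 A9 8F.
Offset 4: leading byte 0xC7 = 11000111 → 2-byte char #2 = C7 8C.
Offset 6: leading byte 0xDE = 11011110 → 2-byte char #3 = DE 8E.
Offset 8: leading byte 0xED = 11101101 → 3-byte char #4 = ED 8A AA.
Leading byte 0xED = 11101101 matches 1110xxxx → 3-byte sequence.
Byte 1: 0xED = 11101101, payload 1101 (4 bits).
Byte 2: 0x8A = 10001010 (10xxxxxx ✓), payload 001010.
Byte 3: 0xAA = 10101010 (10xxxxxx ✓), payload 101010.
Concatenate: 1101001010101010 = 0xD2AA (16 bits → U+D2AA).

U+D2AA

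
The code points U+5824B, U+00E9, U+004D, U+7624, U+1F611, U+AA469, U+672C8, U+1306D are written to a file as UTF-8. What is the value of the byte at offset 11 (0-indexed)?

0x9F

U+5824B → 4-byte form F1 98 89 8B at offsets 0–3.
U+00E9 → 2-byte form C3 A9 at offsets 4–5.
U+004D → 1-byte form 4D at offsets 6–6.
U+7624 → 3-byte form E7 98 A4 at offsets 7–9.
U+1F611 → 4-byte form F0 9F 98 91 at offsets 10–13.
Offset 11 falls in char 5's range; it's byte 2 of F0 9F 98 91 = 0x9F.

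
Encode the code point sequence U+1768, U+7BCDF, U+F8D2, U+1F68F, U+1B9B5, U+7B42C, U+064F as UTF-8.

U+1768: 3-byte form → E1 9D A8.
U+7BCDF: 4-byte form → F1 BB B3 9F.
U+F8D2: 3-byte form → EF A3 92.
U+1F68F: 4-byte form → F0 9F 9A 8F.
U+1B9B5: 4-byte form → F0 9B A6 B5.
U+7B42C: 4-byte form → F1 BB 90 AC.
U+064F: 2-byte form → D9 8F.
Concatenated (24 bytes): E1 9D A8 F1 BB B3 9F EF A3 92 F0 9F 9A 8F F0 9B A6 B5 F1 BB 90 AC D9 8F.

E1 9D A8 F1 BB B3 9F EF A3 92 F0 9F 9A 8F F0 9B A6 B5 F1 BB 90 AC D9 8F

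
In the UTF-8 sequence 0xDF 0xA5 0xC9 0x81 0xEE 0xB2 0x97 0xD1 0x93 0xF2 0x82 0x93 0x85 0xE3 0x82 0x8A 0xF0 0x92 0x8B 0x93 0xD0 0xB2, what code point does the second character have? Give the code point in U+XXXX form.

U+0241

Offset 0: leading byte 0xDF = 11011111 → 2-byte char #1 = DF A5.
Offset 2: leading byte 0xC9 = 11001001 → 2-byte char #2 = C9 81.
Leading byte 0xC9 = 11001001 matches 110xxxxx → 2-byte sequence.
Byte 1: 0xC9 = 11001001, payload 01001 (5 bits).
Byte 2: 0x81 = 10000001 (10xxxxxx ✓), payload 000001.
Concatenate: 01001000001 = 0x241 (11 bits → U+0241).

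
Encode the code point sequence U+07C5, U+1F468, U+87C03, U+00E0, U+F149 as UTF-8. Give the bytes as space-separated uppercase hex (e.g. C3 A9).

U+07C5: 2-byte form → DF 85.
U+1F468: 4-byte form → F0 9F 91 A8.
U+87C03: 4-byte form → F2 87 B0 83.
U+00E0: 2-byte form → C3 A0.
U+F149: 3-byte form → EF 85 89.
Concatenated (15 bytes): DF 85 F0 9F 91 A8 F2 87 B0 83 C3 A0 EF 85 89.

DF 85 F0 9F 91 A8 F2 87 B0 83 C3 A0 EF 85 89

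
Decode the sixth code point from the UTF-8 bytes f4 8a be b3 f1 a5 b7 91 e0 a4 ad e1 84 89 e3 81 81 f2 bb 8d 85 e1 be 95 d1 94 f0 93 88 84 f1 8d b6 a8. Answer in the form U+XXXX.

U+BB345

Offset 0: leading byte 0xF4 = 11110100 → 4-byte char #1 = F4 8A BE B3.
Offset 4: leading byte 0xF1 = 11110001 → 4-byte char #2 = F1 A5 B7 91.
Offset 8: leading byte 0xE0 = 11100000 → 3-byte char #3 = E0 A4 AD.
Offset 11: leading byte 0xE1 = 11100001 → 3-byte char #4 = E1 84 89.
Offset 14: leading byte 0xE3 = 11100011 → 3-byte char #5 = E3 81 81.
Offset 17: leading byte 0xF2 = 11110010 → 4-byte char #6 = F2 BB 8D 85.
Leading byte 0xF2 = 11110010 matches 11110xxx → 4-byte sequence.
Byte 1: 0xF2 = 11110010, payload 010 (3 bits).
Byte 2: 0xBB = 10111011 (10xxxxxx ✓), payload 111011.
Byte 3: 0x8D = 10001101 (10xxxxxx ✓), payload 001101.
Byte 4: 0x85 = 10000101 (10xxxxxx ✓), payload 000101.
Concatenate: 010111011001101000101 = 0xBB345 (21 bits → U+BB345).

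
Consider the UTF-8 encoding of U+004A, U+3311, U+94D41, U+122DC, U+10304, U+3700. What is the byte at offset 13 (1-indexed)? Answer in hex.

0xF0

1-indexed offset 13 is 0-indexed offset 12.
U+004A → 1-byte form 4A at offsets 0–0.
U+3311 → 3-byte form E3 8C 91 at offsets 1–3.
U+94D41 → 4-byte form F2 94 B5 81 at offsets 4–7.
U+122DC → 4-byte form F0 92 8B 9C at offsets 8–11.
U+10304 → 4-byte form F0 90 8C 84 at offsets 12–15.
Offset 12 falls in char 5's range; it's byte 1 of F0 90 8C 84 = 0xF0.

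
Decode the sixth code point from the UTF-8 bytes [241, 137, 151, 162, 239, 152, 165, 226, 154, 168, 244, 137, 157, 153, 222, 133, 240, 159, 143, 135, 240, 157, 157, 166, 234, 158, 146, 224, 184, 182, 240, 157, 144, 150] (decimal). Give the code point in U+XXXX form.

U+1F3C7

Offset 0: leading byte 0xF1 = 11110001 → 4-byte char #1 = F1 89 97 A2.
Offset 4: leading byte 0xEF = 11101111 → 3-byte char #2 = EF 98 A5.
Offset 7: leading byte 0xE2 = 11100010 → 3-byte char #3 = E2 9A A8.
Offset 10: leading byte 0xF4 = 11110100 → 4-byte char #4 = F4 89 9D 99.
Offset 14: leading byte 0xDE = 11011110 → 2-byte char #5 = DE 85.
Offset 16: leading byte 0xF0 = 11110000 → 4-byte char #6 = F0 9F 8F 87.
Leading byte 0xF0 = 11110000 matches 11110xxx → 4-byte sequence.
Byte 1: 0xF0 = 11110000, payload 000 (3 bits).
Byte 2: 0x9F = 10011111 (10xxxxxx ✓), payload 011111.
Byte 3: 0x8F = 10001111 (10xxxxxx ✓), payload 001111.
Byte 4: 0x87 = 10000111 (10xxxxxx ✓), payload 000111.
Concatenate: 000011111001111000111 = 0x1F3C7 (21 bits → U+1F3C7).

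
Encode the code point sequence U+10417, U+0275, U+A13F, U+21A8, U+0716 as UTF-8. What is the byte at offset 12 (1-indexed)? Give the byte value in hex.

0xA8

1-indexed offset 12 is 0-indexed offset 11.
U+10417 → 4-byte form F0 90 90 97 at offsets 0–3.
U+0275 → 2-byte form C9 B5 at offsets 4–5.
U+A13F → 3-byte form EA 84 BF at offsets 6–8.
U+21A8 → 3-byte form E2 86 A8 at offsets 9–11.
Offset 11 falls in char 4's range; it's byte 3 of E2 86 A8 = 0xA8.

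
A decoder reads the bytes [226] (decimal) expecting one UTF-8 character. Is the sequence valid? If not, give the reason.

invalid (sequence truncated)

Leading byte 0xE2 = 11100010 → 3-byte form, but only 1 byte is present.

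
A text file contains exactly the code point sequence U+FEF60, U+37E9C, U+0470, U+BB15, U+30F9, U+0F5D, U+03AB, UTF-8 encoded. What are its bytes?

F3 BE BD A0 F0 B7 BA 9C D1 B0 EB AC 95 E3 83 B9 E0 BD 9D CE AB

U+FEF60: 4-byte form → F3 BE BD A0.
U+37E9C: 4-byte form → F0 B7 BA 9C.
U+0470: 2-byte form → D1 B0.
U+BB15: 3-byte form → EB AC 95.
U+30F9: 3-byte form → E3 83 B9.
U+0F5D: 3-byte form → E0 BD 9D.
U+03AB: 2-byte form → CE AB.
Concatenated (21 bytes): F3 BE BD A0 F0 B7 BA 9C D1 B0 EB AC 95 E3 83 B9 E0 BD 9D CE AB.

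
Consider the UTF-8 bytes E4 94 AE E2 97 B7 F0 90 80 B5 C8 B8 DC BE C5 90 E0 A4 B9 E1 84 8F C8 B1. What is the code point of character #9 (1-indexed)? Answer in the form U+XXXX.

Offset 0: leading byte 0xE4 = 11100100 → 3-byte char #1 = E4 94 AE.
Offset 3: leading byte 0xE2 = 11100010 → 3-byte char #2 = E2 97 B7.
Offset 6: leading byte 0xF0 = 11110000 → 4-byte char #3 = F0 90 80 B5.
Offset 10: leading byte 0xC8 = 11001000 → 2-byte char #4 = C8 B8.
Offset 12: leading byte 0xDC = 11011100 → 2-byte char #5 = DC BE.
Offset 14: leading byte 0xC5 = 11000101 → 2-byte char #6 = C5 90.
Offset 16: leading byte 0xE0 = 11100000 → 3-byte char #7 = E0 A4 B9.
Offset 19: leading byte 0xE1 = 11100001 → 3-byte char #8 = E1 84 8F.
Offset 22: leading byte 0xC8 = 11001000 → 2-byte char #9 = C8 B1.
Leading byte 0xC8 = 11001000 matches 110xxxxx → 2-byte sequence.
Byte 1: 0xC8 = 11001000, payload 01000 (5 bits).
Byte 2: 0xB1 = 10110001 (10xxxxxx ✓), payload 110001.
Concatenate: 01000110001 = 0x231 (11 bits → U+0231).

U+0231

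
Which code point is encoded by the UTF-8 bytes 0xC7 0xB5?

U+01F5

Leading byte 0xC7 = 11000111 matches 110xxxxx → 2-byte sequence.
Byte 1: 0xC7 = 11000111, payload 00111 (5 bits).
Byte 2: 0xB5 = 10110101 (10xxxxxx ✓), payload 110101.
Concatenate: 00111110101 = 0x1F5 (11 bits → U+01F5).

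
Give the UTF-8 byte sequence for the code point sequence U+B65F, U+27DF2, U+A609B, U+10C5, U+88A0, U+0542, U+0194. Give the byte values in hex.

U+B65F: 3-byte form → EB 99 9F.
U+27DF2: 4-byte form → F0 A7 B7 B2.
U+A609B: 4-byte form → F2 A6 82 9B.
U+10C5: 3-byte form → E1 83 85.
U+88A0: 3-byte form → E8 A2 A0.
U+0542: 2-byte form → D5 82.
U+0194: 2-byte form → C6 94.
Concatenated (21 bytes): EB 99 9F F0 A7 B7 B2 F2 A6 82 9B E1 83 85 E8 A2 A0 D5 82 C6 94.

EB 99 9F F0 A7 B7 B2 F2 A6 82 9B E1 83 85 E8 A2 A0 D5 82 C6 94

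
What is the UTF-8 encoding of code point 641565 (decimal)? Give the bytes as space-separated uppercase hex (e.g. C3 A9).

F2 9C A8 9D

U+9CA1D = 0x9CA1D = 641565 decimal. In range U+10000–U+10FFFF → 4-byte form: 11110xxx 10xxxxxx 10xxxxxx 10xxxxxx.
Binary (21 bits): 010011100101000011101.
Split 3+6+6+6: 010 | 011100 | 101000 | 011101.
Byte 1: 11110010 = 0xF2.
Byte 2: 10011100 = 0x9C.
Byte 3: 10101000 = 0xA8.
Byte 4: 10011101 = 0x9D.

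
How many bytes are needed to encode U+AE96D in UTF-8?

4

U+AE96D = 0xAE96D. UTF-8 uses 1 byte below 0x80, 2 below 0x800, 3 below 0x10000, 4 up to 0x10FFFF. 0xAE96D is in U+10000–U+10FFFF → 4 bytes.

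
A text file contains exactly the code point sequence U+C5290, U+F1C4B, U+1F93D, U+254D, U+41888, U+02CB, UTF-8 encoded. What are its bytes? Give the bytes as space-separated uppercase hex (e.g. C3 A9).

F3 85 8A 90 F3 B1 B1 8B F0 9F A4 BD E2 95 8D F1 81 A2 88 CB 8B

U+C5290: 4-byte form → F3 85 8A 90.
U+F1C4B: 4-byte form → F3 B1 B1 8B.
U+1F93D: 4-byte form → F0 9F A4 BD.
U+254D: 3-byte form → E2 95 8D.
U+41888: 4-byte form → F1 81 A2 88.
U+02CB: 2-byte form → CB 8B.
Concatenated (21 bytes): F3 85 8A 90 F3 B1 B1 8B F0 9F A4 BD E2 95 8D F1 81 A2 88 CB 8B.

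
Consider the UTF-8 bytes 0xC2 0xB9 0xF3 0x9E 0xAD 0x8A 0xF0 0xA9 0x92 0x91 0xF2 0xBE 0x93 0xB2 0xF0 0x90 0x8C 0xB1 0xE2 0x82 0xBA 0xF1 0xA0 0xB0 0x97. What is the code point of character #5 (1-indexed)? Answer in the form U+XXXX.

U+10331

Offset 0: leading byte 0xC2 = 11000010 → 2-byte char #1 = C2 B9.
Offset 2: leading byte 0xF3 = 11110011 → 4-byte char #2 = F3 9E AD 8A.
Offset 6: leading byte 0xF0 = 11110000 → 4-byte char #3 = F0 A9 92 91.
Offset 10: leading byte 0xF2 = 11110010 → 4-byte char #4 = F2 BE 93 B2.
Offset 14: leading byte 0xF0 = 11110000 → 4-byte char #5 = F0 90 8C B1.
Leading byte 0xF0 = 11110000 matches 11110xxx → 4-byte sequence.
Byte 1: 0xF0 = 11110000, payload 000 (3 bits).
Byte 2: 0x90 = 10010000 (10xxxxxx ✓), payload 010000.
Byte 3: 0x8C = 10001100 (10xxxxxx ✓), payload 001100.
Byte 4: 0xB1 = 10110001 (10xxxxxx ✓), payload 110001.
Concatenate: 000010000001100110001 = 0x10331 (21 bits → U+10331).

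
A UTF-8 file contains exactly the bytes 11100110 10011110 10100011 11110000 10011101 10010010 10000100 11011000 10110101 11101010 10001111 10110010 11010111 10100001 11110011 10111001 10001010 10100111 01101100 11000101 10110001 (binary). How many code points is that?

8

Byte at offset 0: 0xE6 = 11100110 → 3-byte char (#1). Advance 3.
Byte at offset 3: 0xF0 = 11110000 → 4-byte char (#2). Advance 4.
Byte at offset 7: 0xD8 = 11011000 → 2-byte char (#3). Advance 2.
Byte at offset 9: 0xEA = 11101010 → 3-byte char (#4). Advance 3.
Byte at offset 12: 0xD7 = 11010111 → 2-byte char (#5). Advance 2.
Byte at offset 14: 0xF3 = 11110011 → 4-byte char (#6). Advance 4.
Byte at offset 18: 0x6C = 01101100 → 1-byte char (#7). Advance 1.
Byte at offset 19: 0xC5 = 11000101 → 2-byte char (#8). Advance 2.
Reached end at offset 21 after 8 code points.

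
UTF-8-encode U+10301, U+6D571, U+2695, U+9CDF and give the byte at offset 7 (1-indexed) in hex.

1-indexed offset 7 is 0-indexed offset 6.
U+10301 → 4-byte form F0 90 8C 81 at offsets 0–3.
U+6D571 → 4-byte form F1 AD 95 B1 at offsets 4–7.
Offset 6 falls in char 2's range; it's byte 3 of F1 AD 95 B1 = 0x95.

0x95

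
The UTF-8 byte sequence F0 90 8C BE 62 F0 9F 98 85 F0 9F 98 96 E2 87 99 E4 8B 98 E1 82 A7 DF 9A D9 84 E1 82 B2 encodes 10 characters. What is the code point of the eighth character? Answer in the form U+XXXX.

Offset 0: leading byte 0xF0 = 11110000 → 4-byte char #1 = F0 90 8C BE.
Offset 4: leading byte 0x62 = 01100010 → 1-byte char #2 = 62.
Offset 5: leading byte 0xF0 = 11110000 → 4-byte char #3 = F0 9F 98 85.
Offset 9: leading byte 0xF0 = 11110000 → 4-byte char #4 = F0 9F 98 96.
Offset 13: leading byte 0xE2 = 11100010 → 3-byte char #5 = E2 87 99.
Offset 16: leading byte 0xE4 = 11100100 → 3-byte char #6 = E4 8B 98.
Offset 19: leading byte 0xE1 = 11100001 → 3-byte char #7 = E1 82 A7.
Offset 22: leading byte 0xDF = 11011111 → 2-byte char #8 = DF 9A.
Leading byte 0xDF = 11011111 matches 110xxxxx → 2-byte sequence.
Byte 1: 0xDF = 11011111, payload 11111 (5 bits).
Byte 2: 0x9A = 10011010 (10xxxxxx ✓), payload 011010.
Concatenate: 11111011010 = 0x7DA (11 bits → U+07DA).

U+07DA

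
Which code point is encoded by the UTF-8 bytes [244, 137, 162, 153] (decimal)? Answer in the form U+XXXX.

Leading byte 0xF4 = 11110100 matches 11110xxx → 4-byte sequence.
Byte 1: 0xF4 = 11110100, payload 100 (3 bits).
Byte 2: 0x89 = 10001001 (10xxxxxx ✓), payload 001001.
Byte 3: 0xA2 = 10100010 (10xxxxxx ✓), payload 100010.
Byte 4: 0x99 = 10011001 (10xxxxxx ✓), payload 011001.
Concatenate: 100001001100010011001 = 0x109899 (21 bits → U+109899).

U+109899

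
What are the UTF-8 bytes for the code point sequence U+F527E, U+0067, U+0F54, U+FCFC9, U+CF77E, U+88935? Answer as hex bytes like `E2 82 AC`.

U+F527E: 4-byte form → F3 B5 89 BE.
U+0067: 1-byte form → 67.
U+0F54: 3-byte form → E0 BD 94.
U+FCFC9: 4-byte form → F3 BC BF 89.
U+CF77E: 4-byte form → F3 8F 9D BE.
U+88935: 4-byte form → F2 88 A4 B5.
Concatenated (20 bytes): F3 B5 89 BE 67 E0 BD 94 F3 BC BF 89 F3 8F 9D BE F2 88 A4 B5.

F3 B5 89 BE 67 E0 BD 94 F3 BC BF 89 F3 8F 9D BE F2 88 A4 B5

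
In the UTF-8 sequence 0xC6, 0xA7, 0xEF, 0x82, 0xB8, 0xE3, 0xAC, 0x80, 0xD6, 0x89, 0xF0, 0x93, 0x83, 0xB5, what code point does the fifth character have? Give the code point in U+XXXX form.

U+130F5

Offset 0: leading byte 0xC6 = 11000110 → 2-byte char #1 = C6 A7.
Offset 2: leading byte 0xEF = 11101111 → 3-byte char #2 = EF 82 B8.
Offset 5: leading byte 0xE3 = 11100011 → 3-byte char #3 = E3 AC 80.
Offset 8: leading byte 0xD6 = 11010110 → 2-byte char #4 = D6 89.
Offset 10: leading byte 0xF0 = 11110000 → 4-byte char #5 = F0 93 83 B5.
Leading byte 0xF0 = 11110000 matches 11110xxx → 4-byte sequence.
Byte 1: 0xF0 = 11110000, payload 000 (3 bits).
Byte 2: 0x93 = 10010011 (10xxxxxx ✓), payload 010011.
Byte 3: 0x83 = 10000011 (10xxxxxx ✓), payload 000011.
Byte 4: 0xB5 = 10110101 (10xxxxxx ✓), payload 110101.
Concatenate: 000010011000011110101 = 0x130F5 (21 bits → U+130F5).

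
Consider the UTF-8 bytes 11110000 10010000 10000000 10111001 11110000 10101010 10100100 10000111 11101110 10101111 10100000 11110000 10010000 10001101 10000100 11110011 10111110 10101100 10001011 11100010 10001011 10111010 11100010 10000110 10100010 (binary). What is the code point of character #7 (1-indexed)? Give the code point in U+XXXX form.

U+21A2

Offset 0: leading byte 0xF0 = 11110000 → 4-byte char #1 = F0 90 80 B9.
Offset 4: leading byte 0xF0 = 11110000 → 4-byte char #2 = F0 AA A4 87.
Offset 8: leading byte 0xEE = 11101110 → 3-byte char #3 = EE AF A0.
Offset 11: leading byte 0xF0 = 11110000 → 4-byte char #4 = F0 90 8D 84.
Offset 15: leading byte 0xF3 = 11110011 → 4-byte char #5 = F3 BE AC 8B.
Offset 19: leading byte 0xE2 = 11100010 → 3-byte char #6 = E2 8B BA.
Offset 22: leading byte 0xE2 = 11100010 → 3-byte char #7 = E2 86 A2.
Leading byte 0xE2 = 11100010 matches 1110xxxx → 3-byte sequence.
Byte 1: 0xE2 = 11100010, payload 0010 (4 bits).
Byte 2: 0x86 = 10000110 (10xxxxxx ✓), payload 000110.
Byte 3: 0xA2 = 10100010 (10xxxxxx ✓), payload 100010.
Concatenate: 0010000110100010 = 0x21A2 (16 bits → U+21A2).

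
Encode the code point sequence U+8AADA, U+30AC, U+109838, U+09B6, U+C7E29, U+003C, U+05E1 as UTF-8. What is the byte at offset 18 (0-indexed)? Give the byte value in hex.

U+8AADA → 4-byte form F2 8A AB 9A at offsets 0–3.
U+30AC → 3-byte form E3 82 AC at offsets 4–6.
U+109838 → 4-byte form F4 89 A0 B8 at offsets 7–10.
U+09B6 → 3-byte form E0 A6 B6 at offsets 11–13.
U+C7E29 → 4-byte form F3 87 B8 A9 at offsets 14–17.
U+003C → 1-byte form 3C at offsets 18–18.
Offset 18 falls in char 6's range; it's byte 1 of 3C = 0x3C.

0x3C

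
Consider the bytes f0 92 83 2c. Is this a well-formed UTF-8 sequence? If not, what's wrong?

invalid (non-continuation byte where continuation expected)

Leading byte 0xF0 = 11110000 → 4-byte form.
Byte 4 is 0x2C = 00101100, which is not 10xxxxxx — expected a continuation byte.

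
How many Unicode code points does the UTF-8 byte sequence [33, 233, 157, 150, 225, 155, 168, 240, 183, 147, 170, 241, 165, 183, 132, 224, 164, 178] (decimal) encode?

6

Byte at offset 0: 0x21 = 00100001 → 1-byte char (#1). Advance 1.
Byte at offset 1: 0xE9 = 11101001 → 3-byte char (#2). Advance 3.
Byte at offset 4: 0xE1 = 11100001 → 3-byte char (#3). Advance 3.
Byte at offset 7: 0xF0 = 11110000 → 4-byte char (#4). Advance 4.
Byte at offset 11: 0xF1 = 11110001 → 4-byte char (#5). Advance 4.
Byte at offset 15: 0xE0 = 11100000 → 3-byte char (#6). Advance 3.
Reached end at offset 18 after 6 code points.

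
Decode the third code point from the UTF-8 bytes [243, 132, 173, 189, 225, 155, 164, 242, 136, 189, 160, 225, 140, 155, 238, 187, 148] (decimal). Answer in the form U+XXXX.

Offset 0: leading byte 0xF3 = 11110011 → 4-byte char #1 = F3 84 AD BD.
Offset 4: leading byte 0xE1 = 11100001 → 3-byte char #2 = E1 9B A4.
Offset 7: leading byte 0xF2 = 11110010 → 4-byte char #3 = F2 88 BD A0.
Leading byte 0xF2 = 11110010 matches 11110xxx → 4-byte sequence.
Byte 1: 0xF2 = 11110010, payload 010 (3 bits).
Byte 2: 0x88 = 10001000 (10xxxxxx ✓), payload 001000.
Byte 3: 0xBD = 10111101 (10xxxxxx ✓), payload 111101.
Byte 4: 0xA0 = 10100000 (10xxxxxx ✓), payload 100000.
Concatenate: 010001000111101100000 = 0x88F60 (21 bits → U+88F60).

U+88F60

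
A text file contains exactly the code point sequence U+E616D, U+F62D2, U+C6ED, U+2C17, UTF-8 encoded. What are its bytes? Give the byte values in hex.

U+E616D: 4-byte form → F3 A6 85 AD.
U+F62D2: 4-byte form → F3 B6 8B 92.
U+C6ED: 3-byte form → EC 9B AD.
U+2C17: 3-byte form → E2 B0 97.
Concatenated (14 bytes): F3 A6 85 AD F3 B6 8B 92 EC 9B AD E2 B0 97.

F3 A6 85 AD F3 B6 8B 92 EC 9B AD E2 B0 97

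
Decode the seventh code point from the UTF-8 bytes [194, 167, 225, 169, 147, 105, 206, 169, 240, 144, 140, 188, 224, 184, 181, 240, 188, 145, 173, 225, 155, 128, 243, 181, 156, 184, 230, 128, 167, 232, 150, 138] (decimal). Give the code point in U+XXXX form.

Offset 0: leading byte 0xC2 = 11000010 → 2-byte char #1 = C2 A7.
Offset 2: leading byte 0xE1 = 11100001 → 3-byte char #2 = E1 A9 93.
Offset 5: leading byte 0x69 = 01101001 → 1-byte char #3 = 69.
Offset 6: leading byte 0xCE = 11001110 → 2-byte char #4 = CE A9.
Offset 8: leading byte 0xF0 = 11110000 → 4-byte char #5 = F0 90 8C BC.
Offset 12: leading byte 0xE0 = 11100000 → 3-byte char #6 = E0 B8 B5.
Offset 15: leading byte 0xF0 = 11110000 → 4-byte char #7 = F0 BC 91 AD.
Leading byte 0xF0 = 11110000 matches 11110xxx → 4-byte sequence.
Byte 1: 0xF0 = 11110000, payload 000 (3 bits).
Byte 2: 0xBC = 10111100 (10xxxxxx ✓), payload 111100.
Byte 3: 0x91 = 10010001 (10xxxxxx ✓), payload 010001.
Byte 4: 0xAD = 10101101 (10xxxxxx ✓), payload 101101.
Concatenate: 000111100010001101101 = 0x3C46D (21 bits → U+3C46D).

U+3C46D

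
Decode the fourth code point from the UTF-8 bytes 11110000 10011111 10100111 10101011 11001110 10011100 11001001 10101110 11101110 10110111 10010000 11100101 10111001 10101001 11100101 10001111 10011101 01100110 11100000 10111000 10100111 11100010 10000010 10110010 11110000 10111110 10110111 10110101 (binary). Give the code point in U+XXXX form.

Offset 0: leading byte 0xF0 = 11110000 → 4-byte char #1 = F0 9F A7 AB.
Offset 4: leading byte 0xCE = 11001110 → 2-byte char #2 = CE 9C.
Offset 6: leading byte 0xC9 = 11001001 → 2-byte char #3 = C9 AE.
Offset 8: leading byte 0xEE = 11101110 → 3-byte char #4 = EE B7 90.
Leading byte 0xEE = 11101110 matches 1110xxxx → 3-byte sequence.
Byte 1: 0xEE = 11101110, payload 1110 (4 bits).
Byte 2: 0xB7 = 10110111 (10xxxxxx ✓), payload 110111.
Byte 3: 0x90 = 10010000 (10xxxxxx ✓), payload 010000.
Concatenate: 1110110111010000 = 0xEDD0 (16 bits → U+EDD0).

U+EDD0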